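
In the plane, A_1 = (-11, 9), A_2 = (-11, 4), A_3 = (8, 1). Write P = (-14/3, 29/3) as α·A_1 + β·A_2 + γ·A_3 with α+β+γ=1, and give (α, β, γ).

(4/3, -2/3, 1/3)

Signed area of the reference triangle: [A_1A_2A_3] = ½·((-11)·(4−1) + (-11)·(1−9) + 8·(9−4)) = ½·(-33 + 88 + 40) = 95/2.
[PA_2A_3] = ½·((-14/3)·(4−1) + (-11)·(1−(29/3)) + 8·(29/3−4)) = ½·(-14 + 286/3 + 136/3) = 190/3, so the A_1-coordinate is (190/3)/(95/2) = 4/3.
[A_1PA_3] = ½·((-11)·(29/3−1) + (-14/3)·(1−9) + 8·(9−(29/3))) = ½·(-286/3 + 112/3 − 16/3) = -95/3, so the A_2-coordinate is -2/3.
[A_1A_2P] = ½·((-11)·(4−(29/3)) + (-11)·(29/3−9) + (-14/3)·(9−4)) = ½·(187/3 − 22/3 − 70/3) = 95/6, so the A_3-coordinate is 1/3.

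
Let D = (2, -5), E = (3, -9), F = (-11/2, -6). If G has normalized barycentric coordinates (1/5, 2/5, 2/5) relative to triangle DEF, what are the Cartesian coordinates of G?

G = (1/5)·D + (2/5)·E + (2/5)·F.
x-coordinate: (1/5)·2 + (2/5)·3 + (2/5)·(-11/2) = -3/5.
y-coordinate: (1/5)·(-5) + (2/5)·(-9) + (2/5)·(-6) = -7.

(-3/5, -7)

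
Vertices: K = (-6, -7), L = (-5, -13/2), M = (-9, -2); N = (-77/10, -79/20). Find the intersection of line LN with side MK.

(-8, -11/3)

Barycentric coordinates of N with respect to KLM: (3/10, 1/10, 3/5).
On side MK the L-coordinate is zero; dropping N's L-weight 1/10 and renormalizing the remaining 3/5 : 3/10 gives weights 2/3, 1/3 on M, K.
J = (2/3)·(-9, -2) + (1/3)·(-6, -7) = (-8, -11/3).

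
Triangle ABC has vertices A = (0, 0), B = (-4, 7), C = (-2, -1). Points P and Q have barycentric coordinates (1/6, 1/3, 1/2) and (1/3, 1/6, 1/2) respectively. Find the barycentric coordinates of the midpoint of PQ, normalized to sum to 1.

Since both coordinate triples sum to 1, the midpoint's barycentrics are the componentwise average.
(1/6+1/3)/2 = 1/4; similarly 1/4 and 1/2.

(1/4, 1/4, 1/2)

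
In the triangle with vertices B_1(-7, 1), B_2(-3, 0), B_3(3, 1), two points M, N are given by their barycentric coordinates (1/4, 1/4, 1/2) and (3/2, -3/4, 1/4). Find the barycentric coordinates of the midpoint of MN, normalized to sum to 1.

(7/8, -1/4, 3/8)

Since both coordinate triples sum to 1, the midpoint's barycentrics are the componentwise average.
(1/4+3/2)/2 = 7/8; similarly -1/4 and 3/8.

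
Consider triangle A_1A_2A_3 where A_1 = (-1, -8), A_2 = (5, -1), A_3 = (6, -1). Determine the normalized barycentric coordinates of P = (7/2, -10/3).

(1/3, 1/6, 1/2)

Signed area of the reference triangle: [A_1A_2A_3] = ½·((-1)·(-1−(-1)) + 5·(-1−(-8)) + 6·(-8−(-1))) = ½·(0 + 35 − 42) = -7/2.
[PA_2A_3] = ½·((7/2)·(-1−(-1)) + 5·(-1−(-10/3)) + 6·(-10/3−(-1))) = ½·(0 + 35/3 − 14) = -7/6, so the A_1-coordinate is (-7/6)/(-7/2) = 1/3.
[A_1PA_3] = ½·((-1)·(-10/3−(-1)) + (7/2)·(-1−(-8)) + 6·(-8−(-10/3))) = ½·(7/3 + 49/2 − 28) = -7/12, so the A_2-coordinate is 1/6.
[A_1A_2P] = ½·((-1)·(-1−(-10/3)) + 5·(-10/3−(-8)) + (7/2)·(-8−(-1))) = ½·(-7/3 + 70/3 − 49/2) = -7/4, so the A_3-coordinate is 1/2.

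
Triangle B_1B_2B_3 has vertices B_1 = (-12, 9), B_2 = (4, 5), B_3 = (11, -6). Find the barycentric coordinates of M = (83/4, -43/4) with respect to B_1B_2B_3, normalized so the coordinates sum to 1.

Signed area of the reference triangle: [B_1B_2B_3] = ½·((-12)·(5−(-6)) + 4·(-6−9) + 11·(9−5)) = ½·(-132 − 60 + 44) = -74.
[MB_2B_3] = ½·((83/4)·(5−(-6)) + 4·(-6−(-43/4)) + 11·(-43/4−5)) = ½·(913/4 + 19 − 693/4) = 37, so the B_1-coordinate is 37/(-74) = -1/2.
[B_1MB_3] = ½·((-12)·(-43/4−(-6)) + (83/4)·(-6−9) + 11·(9−(-43/4))) = ½·(57 − 1245/4 + 869/4) = -37/2, so the B_2-coordinate is 1/4.
[B_1B_2M] = ½·((-12)·(5−(-43/4)) + 4·(-43/4−9) + (83/4)·(9−5)) = ½·(-189 − 79 + 83) = -185/2, so the B_3-coordinate is 5/4.
Check: -1/2 + 1/4 + 5/4 = 1.

(-1/2, 1/4, 5/4)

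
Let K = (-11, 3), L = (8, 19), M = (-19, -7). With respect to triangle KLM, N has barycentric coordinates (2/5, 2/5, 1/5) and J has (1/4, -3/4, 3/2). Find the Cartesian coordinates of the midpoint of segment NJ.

(-169/8, -83/10)

Barycentric coordinates of the midpoint are the average: (13/40, -7/40, 17/20).
Converting: (13/40)·K + (-7/40)·L + (17/20)·M = (-169/8, -83/10).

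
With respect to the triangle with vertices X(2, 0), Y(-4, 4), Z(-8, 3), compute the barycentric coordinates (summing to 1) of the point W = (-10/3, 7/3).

Signed area of the reference triangle: [XYZ] = ½·(2·(4−3) + (-4)·(3−0) + (-8)·(0−4)) = ½·(2 − 12 + 32) = 11.
[WYZ] = ½·((-10/3)·(4−3) + (-4)·(3−(7/3)) + (-8)·(7/3−4)) = ½·(-10/3 − 8/3 + 40/3) = 11/3, so the X-coordinate is (11/3)/11 = 1/3.
[XWZ] = ½·(2·(7/3−3) + (-10/3)·(3−0) + (-8)·(0−(7/3))) = ½·(-4/3 − 10 + 56/3) = 11/3, so the Y-coordinate is 1/3.
[XYW] = ½·(2·(4−(7/3)) + (-4)·(7/3−0) + (-10/3)·(0−4)) = ½·(10/3 − 28/3 + 40/3) = 11/3, so the Z-coordinate is 1/3.
Check: 1/3 + 1/3 + 1/3 = 1.

(1/3, 1/3, 1/3)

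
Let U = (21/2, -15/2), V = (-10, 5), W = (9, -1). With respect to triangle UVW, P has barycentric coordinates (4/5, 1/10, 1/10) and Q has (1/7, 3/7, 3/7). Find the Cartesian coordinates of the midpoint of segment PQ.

Barycentric coordinates of the midpoint are the average: (33/70, 37/140, 37/140).
Converting: (33/70)·U + (37/140)·V + (37/140)·W = (164/35, -347/140).

(164/35, -347/140)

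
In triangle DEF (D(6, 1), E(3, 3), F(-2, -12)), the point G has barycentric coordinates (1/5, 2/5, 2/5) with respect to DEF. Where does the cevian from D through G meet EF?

Line DG meets EF where the D-coordinate vanishes; zeroing G's D-weight and renormalizing leaves E, F-weights 2/5 : 2/5 → (1/2, 1/2).
So H = (1/2)·E + (1/2)·F = (1/2, -9/2).

(1/2, -9/2)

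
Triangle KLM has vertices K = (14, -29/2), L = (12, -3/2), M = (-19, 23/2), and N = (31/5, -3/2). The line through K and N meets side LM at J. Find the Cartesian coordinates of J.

(17/4, 7/4)

Barycentric coordinates of N with respect to KLM: (1/5, 3/5, 1/5).
On side LM the K-coordinate is zero; dropping N's K-weight 1/5 and renormalizing the remaining 3/5 : 1/5 gives weights 3/4, 1/4 on L, M.
J = (3/4)·(12, -3/2) + (1/4)·(-19, 23/2) = (17/4, 7/4).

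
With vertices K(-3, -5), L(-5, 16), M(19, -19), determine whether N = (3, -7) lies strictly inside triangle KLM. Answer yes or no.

Barycentric coordinates of N: (136/217, 20/217, 61/217).
The three coordinates are positive, positive, positive; a point is interior exactly when all three are positive.

yes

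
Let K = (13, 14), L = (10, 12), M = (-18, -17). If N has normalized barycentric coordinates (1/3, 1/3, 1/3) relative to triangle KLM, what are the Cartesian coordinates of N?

N = (1/3)·K + (1/3)·L + (1/3)·M.
x-coordinate: (1/3)·13 + (1/3)·10 + (1/3)·(-18) = 5/3.
y-coordinate: (1/3)·14 + (1/3)·12 + (1/3)·(-17) = 3.

(5/3, 3)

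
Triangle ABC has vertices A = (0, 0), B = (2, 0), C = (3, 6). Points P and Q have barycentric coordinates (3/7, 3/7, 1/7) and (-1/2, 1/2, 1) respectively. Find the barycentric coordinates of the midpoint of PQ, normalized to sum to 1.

Since both coordinate triples sum to 1, the midpoint's barycentrics are the componentwise average.
(3/7+-1/2)/2 = -1/28; similarly 13/28 and 4/7.

(-1/28, 13/28, 4/7)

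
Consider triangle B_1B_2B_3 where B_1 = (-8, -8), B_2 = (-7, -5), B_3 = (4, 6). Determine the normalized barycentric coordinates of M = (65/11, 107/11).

(-10/11, 9/11, 12/11)

Signed area of the reference triangle: [B_1B_2B_3] = ½·((-8)·(-5−6) + (-7)·(6−(-8)) + 4·(-8−(-5))) = ½·(88 − 98 − 12) = -11.
[MB_2B_3] = ½·((65/11)·(-5−6) + (-7)·(6−(107/11)) + 4·(107/11−(-5))) = ½·(-65 + 287/11 + 648/11) = 10, so the B_1-coordinate is 10/(-11) = -10/11.
[B_1MB_3] = ½·((-8)·(107/11−6) + (65/11)·(6−(-8)) + 4·(-8−(107/11))) = ½·(-328/11 + 910/11 − 780/11) = -9, so the B_2-coordinate is 9/11.
[B_1B_2M] = ½·((-8)·(-5−(107/11)) + (-7)·(107/11−(-8)) + (65/11)·(-8−(-5))) = ½·(1296/11 − 1365/11 − 195/11) = -12, so the B_3-coordinate is 12/11.
Check: -10/11 + 9/11 + 12/11 = 1.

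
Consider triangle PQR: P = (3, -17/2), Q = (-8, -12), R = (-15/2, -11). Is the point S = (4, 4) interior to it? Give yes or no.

no

Barycentric coordinates of S: (16/37, -515/37, 536/37).
The three coordinates are positive, negative, positive; a point is interior exactly when all three are positive.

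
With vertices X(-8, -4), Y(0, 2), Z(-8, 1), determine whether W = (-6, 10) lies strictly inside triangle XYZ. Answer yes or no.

no

Barycentric coordinates of W: (-7/4, 1/4, 5/2).
The three coordinates are negative, positive, positive; a point is interior exactly when all three are positive.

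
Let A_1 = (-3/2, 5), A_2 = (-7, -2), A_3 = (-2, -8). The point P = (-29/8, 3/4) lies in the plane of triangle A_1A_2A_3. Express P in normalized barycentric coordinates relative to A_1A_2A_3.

Signed area of the reference triangle: [A_1A_2A_3] = ½·((-3/2)·(-2−(-8)) + (-7)·(-8−5) + (-2)·(5−(-2))) = ½·(-9 + 91 − 14) = 34.
[PA_2A_3] = ½·((-29/8)·(-2−(-8)) + (-7)·(-8−(3/4)) + (-2)·(3/4−(-2))) = ½·(-87/4 + 245/4 − 11/2) = 17, so the A_1-coordinate is 17/34 = 1/2.
[A_1PA_3] = ½·((-3/2)·(3/4−(-8)) + (-29/8)·(-8−5) + (-2)·(5−(3/4))) = ½·(-105/8 + 377/8 − 17/2) = 51/4, so the A_2-coordinate is 3/8.
[A_1A_2P] = ½·((-3/2)·(-2−(3/4)) + (-7)·(3/4−5) + (-29/8)·(5−(-2))) = ½·(33/8 + 119/4 − 203/8) = 17/4, so the A_3-coordinate is 1/8.

(1/2, 3/8, 1/8)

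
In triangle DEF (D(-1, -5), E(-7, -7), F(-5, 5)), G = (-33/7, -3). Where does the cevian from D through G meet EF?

Barycentric coordinates of G with respect to DEF: (2/7, 3/7, 2/7).
On side EF the D-coordinate is zero; dropping G's D-weight 2/7 and renormalizing the remaining 3/7 : 2/7 gives weights 3/5, 2/5 on E, F.
H = (3/5)·(-7, -7) + (2/5)·(-5, 5) = (-31/5, -11/5).

(-31/5, -11/5)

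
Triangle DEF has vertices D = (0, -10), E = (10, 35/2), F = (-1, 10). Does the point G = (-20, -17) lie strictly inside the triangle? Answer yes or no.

no

Barycentric coordinates of G: (309/455, -814/455, 192/91).
The three coordinates are positive, negative, positive; a point is interior exactly when all three are positive.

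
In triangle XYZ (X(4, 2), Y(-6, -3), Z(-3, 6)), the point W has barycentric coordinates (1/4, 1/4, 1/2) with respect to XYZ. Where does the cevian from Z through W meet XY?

Line ZW meets XY where the Z-coordinate vanishes; zeroing W's Z-weight and renormalizing leaves X, Y-weights 1/4 : 1/4 → (1/2, 1/2).
So V = (1/2)·X + (1/2)·Y = (-1, -1/2).

(-1, -1/2)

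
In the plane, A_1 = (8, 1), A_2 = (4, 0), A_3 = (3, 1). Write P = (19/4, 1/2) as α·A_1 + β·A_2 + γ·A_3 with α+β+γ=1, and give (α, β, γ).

(1/4, 1/2, 1/4)

Signed area of the reference triangle: [A_1A_2A_3] = ½·(8·(0−1) + 4·(1−1) + 3·(1−0)) = ½·(-8 + 0 + 3) = -5/2.
[PA_2A_3] = ½·((19/4)·(0−1) + 4·(1−(1/2)) + 3·(1/2−0)) = ½·(-19/4 + 2 + 3/2) = -5/8, so the A_1-coordinate is (-5/8)/(-5/2) = 1/4.
[A_1PA_3] = ½·(8·(1/2−1) + (19/4)·(1−1) + 3·(1−(1/2))) = ½·(-4 + 0 + 3/2) = -5/4, so the A_2-coordinate is 1/2.
[A_1A_2P] = ½·(8·(0−(1/2)) + 4·(1/2−1) + (19/4)·(1−0)) = ½·(-4 − 2 + 19/4) = -5/8, so the A_3-coordinate is 1/4.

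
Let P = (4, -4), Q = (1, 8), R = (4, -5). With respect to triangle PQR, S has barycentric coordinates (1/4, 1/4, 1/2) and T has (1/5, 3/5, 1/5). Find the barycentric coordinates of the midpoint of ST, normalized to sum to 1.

Since both coordinate triples sum to 1, the midpoint's barycentrics are the componentwise average.
(1/4+1/5)/2 = 9/40; similarly 17/40 and 7/20.

(9/40, 17/40, 7/20)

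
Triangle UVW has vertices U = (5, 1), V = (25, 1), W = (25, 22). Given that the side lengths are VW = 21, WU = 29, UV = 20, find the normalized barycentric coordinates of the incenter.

(3/10, 29/70, 2/7)

The incenter has barycentric coordinates proportional to the opposite side lengths: (21 : 29 : 20).
Normalizing by 21+29+20 = 70 gives (3/10, 29/70, 2/7).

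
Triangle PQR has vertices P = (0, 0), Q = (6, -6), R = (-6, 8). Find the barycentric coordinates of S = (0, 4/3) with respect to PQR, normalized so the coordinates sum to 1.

Signed area of the reference triangle: [PQR] = ½·(0·(-6−8) + 6·(8−0) + (-6)·(0−(-6))) = ½·(0 + 48 − 36) = 6.
[SQR] = ½·(0·(-6−8) + 6·(8−(4/3)) + (-6)·(4/3−(-6))) = ½·(0 + 40 − 44) = -2, so the P-coordinate is (-2)/6 = -1/3.
[PSR] = ½·(0·(4/3−8) + 0·(8−0) + (-6)·(0−(4/3))) = ½·(0 + 0 + 8) = 4, so the Q-coordinate is 2/3.
[PQS] = ½·(0·(-6−(4/3)) + 6·(4/3−0) + 0·(0−(-6))) = ½·(0 + 8 + 0) = 4, so the R-coordinate is 2/3.
Check: -1/3 + 2/3 + 2/3 = 1.

(-1/3, 2/3, 2/3)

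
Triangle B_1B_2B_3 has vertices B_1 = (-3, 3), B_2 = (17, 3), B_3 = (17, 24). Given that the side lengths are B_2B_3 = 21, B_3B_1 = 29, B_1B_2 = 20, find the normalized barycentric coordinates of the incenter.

The incenter has barycentric coordinates proportional to the opposite side lengths: (21 : 29 : 20).
Normalizing by 21+29+20 = 70 gives (3/10, 29/70, 2/7).

(3/10, 29/70, 2/7)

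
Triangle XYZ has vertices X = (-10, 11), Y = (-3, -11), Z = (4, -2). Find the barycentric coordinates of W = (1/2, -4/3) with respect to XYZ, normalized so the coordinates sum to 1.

Signed area of the reference triangle: [XYZ] = ½·((-10)·(-11−(-2)) + (-3)·(-2−11) + 4·(11−(-11))) = ½·(90 + 39 + 88) = 217/2.
[WYZ] = ½·((1/2)·(-11−(-2)) + (-3)·(-2−(-4/3)) + 4·(-4/3−(-11))) = ½·(-9/2 + 2 + 116/3) = 217/12, so the X-coordinate is (217/12)/(217/2) = 1/6.
[XWZ] = ½·((-10)·(-4/3−(-2)) + (1/2)·(-2−11) + 4·(11−(-4/3))) = ½·(-20/3 − 13/2 + 148/3) = 217/12, so the Y-coordinate is 1/6.
[XYW] = ½·((-10)·(-11−(-4/3)) + (-3)·(-4/3−11) + (1/2)·(11−(-11))) = ½·(290/3 + 37 + 11) = 217/3, so the Z-coordinate is 2/3.
Check: 1/6 + 1/6 + 2/3 = 1.

(1/6, 1/6, 2/3)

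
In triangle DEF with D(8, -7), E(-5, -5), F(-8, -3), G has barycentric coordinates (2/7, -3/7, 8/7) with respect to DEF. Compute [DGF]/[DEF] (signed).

-3/7

The signed ratio [DGF]/[DEF] equals the barycentric coordinate of G at vertex E, which is -3/7.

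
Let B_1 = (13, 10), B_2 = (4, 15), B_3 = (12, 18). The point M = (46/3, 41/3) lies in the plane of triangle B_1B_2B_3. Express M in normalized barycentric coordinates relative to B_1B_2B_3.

(2/3, -1/3, 2/3)

Signed area of the reference triangle: [B_1B_2B_3] = ½·(13·(15−18) + 4·(18−10) + 12·(10−15)) = ½·(-39 + 32 − 60) = -67/2.
[MB_2B_3] = ½·((46/3)·(15−18) + 4·(18−(41/3)) + 12·(41/3−15)) = ½·(-46 + 52/3 − 16) = -67/3, so the B_1-coordinate is (-67/3)/(-67/2) = 2/3.
[B_1MB_3] = ½·(13·(41/3−18) + (46/3)·(18−10) + 12·(10−(41/3))) = ½·(-169/3 + 368/3 − 44) = 67/6, so the B_2-coordinate is -1/3.
[B_1B_2M] = ½·(13·(15−(41/3)) + 4·(41/3−10) + (46/3)·(10−15)) = ½·(52/3 + 44/3 − 230/3) = -67/3, so the B_3-coordinate is 2/3.
Check: 2/3 − 1/3 + 2/3 = 1.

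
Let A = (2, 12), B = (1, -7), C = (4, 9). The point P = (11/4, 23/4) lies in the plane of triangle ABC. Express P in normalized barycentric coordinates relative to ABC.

(1/4, 1/4, 1/2)

Signed area of the reference triangle: [ABC] = ½·(2·(-7−9) + 1·(9−12) + 4·(12−(-7))) = ½·(-32 − 3 + 76) = 41/2.
[PBC] = ½·((11/4)·(-7−9) + 1·(9−(23/4)) + 4·(23/4−(-7))) = ½·(-44 + 13/4 + 51) = 41/8, so the A-coordinate is (41/8)/(41/2) = 1/4.
[APC] = ½·(2·(23/4−9) + (11/4)·(9−12) + 4·(12−(23/4))) = ½·(-13/2 − 33/4 + 25) = 41/8, so the B-coordinate is 1/4.
[ABP] = ½·(2·(-7−(23/4)) + 1·(23/4−12) + (11/4)·(12−(-7))) = ½·(-51/2 − 25/4 + 209/4) = 41/4, so the C-coordinate is 1/2.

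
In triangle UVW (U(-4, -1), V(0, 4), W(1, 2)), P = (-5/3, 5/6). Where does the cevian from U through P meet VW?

(2/3, 8/3)

Barycentric coordinates of P with respect to UVW: (1/2, 1/6, 1/3).
On side VW the U-coordinate is zero; dropping P's U-weight 1/2 and renormalizing the remaining 1/6 : 1/3 gives weights 1/3, 2/3 on V, W.
Q = (1/3)·(0, 4) + (2/3)·(1, 2) = (2/3, 8/3).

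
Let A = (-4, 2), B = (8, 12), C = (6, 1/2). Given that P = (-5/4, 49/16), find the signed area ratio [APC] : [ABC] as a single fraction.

1/8

[ABC] = ½·((-4)·(12−(1/2)) + 8·(1/2−2) + 6·(2−12)) = ½·(-46 − 12 − 60) = -59.
[APC] = ½·((-4)·(49/16−(1/2)) + (-5/4)·(1/2−2) + 6·(2−(49/16))) = ½·(-41/4 + 15/8 − 51/8) = -59/8, so the ratio is (-59/8)/(-59) = 1/8.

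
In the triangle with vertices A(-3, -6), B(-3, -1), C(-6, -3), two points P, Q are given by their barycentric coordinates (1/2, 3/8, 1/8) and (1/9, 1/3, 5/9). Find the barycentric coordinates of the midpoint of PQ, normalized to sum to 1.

(11/36, 17/48, 49/144)

Since both coordinate triples sum to 1, the midpoint's barycentrics are the componentwise average.
(1/2+1/9)/2 = 11/36; similarly 17/48 and 49/144.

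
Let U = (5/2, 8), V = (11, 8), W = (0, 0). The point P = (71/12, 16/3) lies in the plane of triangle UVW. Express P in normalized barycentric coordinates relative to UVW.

(1/6, 1/2, 1/3)

Signed area of the reference triangle: [UVW] = ½·((5/2)·(8−0) + 11·(0−8) + 0·(8−8)) = ½·(20 − 88 + 0) = -34.
[PVW] = ½·((71/12)·(8−0) + 11·(0−(16/3)) + 0·(16/3−8)) = ½·(142/3 − 176/3 + 0) = -17/3, so the U-coordinate is (-17/3)/(-34) = 1/6.
[UPW] = ½·((5/2)·(16/3−0) + (71/12)·(0−8) + 0·(8−(16/3))) = ½·(40/3 − 142/3 + 0) = -17, so the V-coordinate is 1/2.
[UVP] = ½·((5/2)·(8−(16/3)) + 11·(16/3−8) + (71/12)·(8−8)) = ½·(20/3 − 88/3 + 0) = -34/3, so the W-coordinate is 1/3.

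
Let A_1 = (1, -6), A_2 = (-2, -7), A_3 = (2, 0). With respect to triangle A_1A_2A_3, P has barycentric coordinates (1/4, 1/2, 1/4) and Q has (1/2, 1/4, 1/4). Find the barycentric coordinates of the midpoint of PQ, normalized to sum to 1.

(3/8, 3/8, 1/4)

Since both coordinate triples sum to 1, the midpoint's barycentrics are the componentwise average.
(1/4+1/2)/2 = 3/8; similarly 3/8 and 1/4.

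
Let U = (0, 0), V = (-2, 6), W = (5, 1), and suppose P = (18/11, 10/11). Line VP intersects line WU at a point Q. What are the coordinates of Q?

(2, 2/5)

Barycentric coordinates of P with respect to UVW: (6/11, 1/11, 4/11).
On side WU the V-coordinate is zero; dropping P's V-weight 1/11 and renormalizing the remaining 4/11 : 6/11 gives weights 2/5, 3/5 on W, U.
Q = (2/5)·(5, 1) + (3/5)·(0, 0) = (2, 2/5).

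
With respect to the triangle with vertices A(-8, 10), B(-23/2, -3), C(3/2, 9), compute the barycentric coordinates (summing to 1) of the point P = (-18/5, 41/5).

(2/5, 1/10, 1/2)

Signed area of the reference triangle: [ABC] = ½·((-8)·(-3−9) + (-23/2)·(9−10) + (3/2)·(10−(-3))) = ½·(96 + 23/2 + 39/2) = 127/2.
[PBC] = ½·((-18/5)·(-3−9) + (-23/2)·(9−(41/5)) + (3/2)·(41/5−(-3))) = ½·(216/5 − 46/5 + 84/5) = 127/5, so the A-coordinate is (127/5)/(127/2) = 2/5.
[APC] = ½·((-8)·(41/5−9) + (-18/5)·(9−10) + (3/2)·(10−(41/5))) = ½·(32/5 + 18/5 + 27/10) = 127/20, so the B-coordinate is 1/10.
[ABP] = ½·((-8)·(-3−(41/5)) + (-23/2)·(41/5−10) + (-18/5)·(10−(-3))) = ½·(448/5 + 207/10 − 234/5) = 127/4, so the C-coordinate is 1/2.
Check: 2/5 + 1/10 + 1/2 = 1.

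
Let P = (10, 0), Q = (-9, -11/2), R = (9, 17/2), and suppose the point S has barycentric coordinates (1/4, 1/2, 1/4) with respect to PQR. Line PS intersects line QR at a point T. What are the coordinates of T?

(-3, -5/6)

Line PS meets QR where the P-coordinate vanishes; zeroing S's P-weight and renormalizing leaves Q, R-weights 1/2 : 1/4 → (2/3, 1/3).
So T = (2/3)·Q + (1/3)·R = (-3, -5/6).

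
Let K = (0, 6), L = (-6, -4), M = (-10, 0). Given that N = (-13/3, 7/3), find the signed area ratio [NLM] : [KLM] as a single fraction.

1/2

[KLM] = ½·(0·(-4−0) + (-6)·(0−6) + (-10)·(6−(-4))) = ½·(0 + 36 − 100) = -32.
[NLM] = ½·((-13/3)·(-4−0) + (-6)·(0−(7/3)) + (-10)·(7/3−(-4))) = ½·(52/3 + 14 − 190/3) = -16, so the ratio is (-16)/(-32) = 1/2.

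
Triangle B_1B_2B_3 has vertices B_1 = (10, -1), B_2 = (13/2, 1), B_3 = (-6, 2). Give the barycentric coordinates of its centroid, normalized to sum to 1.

(1/3, 1/3, 1/3)

The centroid is the average of the vertices, so each weight is 1/3.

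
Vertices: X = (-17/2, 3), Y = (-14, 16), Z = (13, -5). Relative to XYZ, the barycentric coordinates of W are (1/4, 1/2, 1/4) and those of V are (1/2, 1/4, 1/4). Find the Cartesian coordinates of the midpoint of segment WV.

Barycentric coordinates of the midpoint are the average: (3/8, 3/8, 1/4).
Converting: (3/8)·X + (3/8)·Y + (1/4)·Z = (-83/16, 47/8).

(-83/16, 47/8)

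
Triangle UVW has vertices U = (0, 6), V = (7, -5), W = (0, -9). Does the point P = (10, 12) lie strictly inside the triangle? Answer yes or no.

Barycentric coordinates of P: (107/105, 10/7, -152/105).
The three coordinates are positive, positive, negative; a point is interior exactly when all three are positive.

no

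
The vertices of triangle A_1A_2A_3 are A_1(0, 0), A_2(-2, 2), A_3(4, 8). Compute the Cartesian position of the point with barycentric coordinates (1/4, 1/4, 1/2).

(3/2, 9/2)

P = (1/4)·A_1 + (1/4)·A_2 + (1/2)·A_3.
x-coordinate: (1/4)·0 + (1/4)·(-2) + (1/2)·4 = 3/2.
y-coordinate: (1/4)·0 + (1/4)·2 + (1/2)·8 = 9/2.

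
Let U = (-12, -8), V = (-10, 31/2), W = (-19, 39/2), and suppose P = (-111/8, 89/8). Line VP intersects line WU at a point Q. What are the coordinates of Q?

(-81/5, 17/2)

Barycentric coordinates of P with respect to UVW: (1/4, 3/8, 3/8).
On side WU the V-coordinate is zero; dropping P's V-weight 3/8 and renormalizing the remaining 3/8 : 1/4 gives weights 3/5, 2/5 on W, U.
Q = (3/5)·(-19, 39/2) + (2/5)·(-12, -8) = (-81/5, 17/2).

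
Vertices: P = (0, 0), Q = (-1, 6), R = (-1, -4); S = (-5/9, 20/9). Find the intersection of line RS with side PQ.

Barycentric coordinates of S with respect to PQR: (4/9, 4/9, 1/9).
On side PQ the R-coordinate is zero; dropping S's R-weight 1/9 and renormalizing the remaining 4/9 : 4/9 gives weights 1/2, 1/2 on P, Q.
T = (1/2)·(0, 0) + (1/2)·(-1, 6) = (-1/2, 3).

(-1/2, 3)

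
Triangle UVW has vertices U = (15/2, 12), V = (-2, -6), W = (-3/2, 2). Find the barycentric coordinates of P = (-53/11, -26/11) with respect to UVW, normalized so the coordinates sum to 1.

Signed area of the reference triangle: [UVW] = ½·((15/2)·(-6−2) + (-2)·(2−12) + (-3/2)·(12−(-6))) = ½·(-60 + 20 − 27) = -67/2.
[PVW] = ½·((-53/11)·(-6−2) + (-2)·(2−(-26/11)) + (-3/2)·(-26/11−(-6))) = ½·(424/11 − 96/11 − 60/11) = 134/11, so the U-coordinate is (134/11)/(-67/2) = -4/11.
[UPW] = ½·((15/2)·(-26/11−2) + (-53/11)·(2−12) + (-3/2)·(12−(-26/11))) = ½·(-360/11 + 530/11 − 237/11) = -67/22, so the V-coordinate is 1/11.
[UVP] = ½·((15/2)·(-6−(-26/11)) + (-2)·(-26/11−12) + (-53/11)·(12−(-6))) = ½·(-300/11 + 316/11 − 954/11) = -469/11, so the W-coordinate is 14/11.
Check: -4/11 + 1/11 + 14/11 = 1.

(-4/11, 1/11, 14/11)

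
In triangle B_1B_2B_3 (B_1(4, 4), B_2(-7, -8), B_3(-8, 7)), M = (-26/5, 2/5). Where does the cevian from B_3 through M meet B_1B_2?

Barycentric coordinates of M with respect to B_1B_2B_3: (1/5, 2/5, 2/5).
On side B_1B_2 the B_3-coordinate is zero; dropping M's B_3-weight 2/5 and renormalizing the remaining 1/5 : 2/5 gives weights 1/3, 2/3 on B_1, B_2.
N = (1/3)·(4, 4) + (2/3)·(-7, -8) = (-10/3, -4).

(-10/3, -4)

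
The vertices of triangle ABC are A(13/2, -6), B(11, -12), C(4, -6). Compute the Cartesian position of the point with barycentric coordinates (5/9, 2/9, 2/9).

(125/18, -22/3)

P = (5/9)·A + (2/9)·B + (2/9)·C.
x-coordinate: (5/9)·(13/2) + (2/9)·11 + (2/9)·4 = 125/18.
y-coordinate: (5/9)·(-6) + (2/9)·(-12) + (2/9)·(-6) = -22/3.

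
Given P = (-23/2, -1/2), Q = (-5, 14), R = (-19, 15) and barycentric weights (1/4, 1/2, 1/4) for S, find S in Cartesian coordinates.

(-81/8, 85/8)

S = (1/4)·P + (1/2)·Q + (1/4)·R.
x-coordinate: (1/4)·(-23/2) + (1/2)·(-5) + (1/4)·(-19) = -81/8.
y-coordinate: (1/4)·(-1/2) + (1/2)·14 + (1/4)·15 = 85/8.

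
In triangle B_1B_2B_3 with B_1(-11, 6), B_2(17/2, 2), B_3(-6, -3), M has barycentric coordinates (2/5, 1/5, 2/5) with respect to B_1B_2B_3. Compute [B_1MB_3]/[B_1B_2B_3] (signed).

1/5

The signed ratio [B_1MB_3]/[B_1B_2B_3] equals the barycentric coordinate of M at vertex B_2, which is 1/5.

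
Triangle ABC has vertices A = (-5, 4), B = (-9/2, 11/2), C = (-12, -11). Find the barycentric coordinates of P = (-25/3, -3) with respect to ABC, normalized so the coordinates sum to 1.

Signed area of the reference triangle: [ABC] = ½·((-5)·(11/2−(-11)) + (-9/2)·(-11−4) + (-12)·(4−(11/2))) = ½·(-165/2 + 135/2 + 18) = 3/2.
[PBC] = ½·((-25/3)·(11/2−(-11)) + (-9/2)·(-11−(-3)) + (-12)·(-3−(11/2))) = ½·(-275/2 + 36 + 102) = 1/4, so the A-coordinate is (1/4)/(3/2) = 1/6.
[APC] = ½·((-5)·(-3−(-11)) + (-25/3)·(-11−4) + (-12)·(4−(-3))) = ½·(-40 + 125 − 84) = 1/2, so the B-coordinate is 1/3.
[ABP] = ½·((-5)·(11/2−(-3)) + (-9/2)·(-3−4) + (-25/3)·(4−(11/2))) = ½·(-85/2 + 63/2 + 25/2) = 3/4, so the C-coordinate is 1/2.

(1/6, 1/3, 1/2)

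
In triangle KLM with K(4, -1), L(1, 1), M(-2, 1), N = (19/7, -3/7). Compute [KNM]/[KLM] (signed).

1/7

[KLM] = ½·(4·(1−1) + 1·(1−(-1)) + (-2)·(-1−1)) = ½·(0 + 2 + 4) = 3.
[KNM] = ½·(4·(-3/7−1) + (19/7)·(1−(-1)) + (-2)·(-1−(-3/7))) = ½·(-40/7 + 38/7 + 8/7) = 3/7, so the ratio is (3/7)/3 = 1/7.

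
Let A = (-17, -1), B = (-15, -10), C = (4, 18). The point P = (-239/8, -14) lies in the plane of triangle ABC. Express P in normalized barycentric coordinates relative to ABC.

Signed area of the reference triangle: [ABC] = ½·((-17)·(-10−18) + (-15)·(18−(-1)) + 4·(-1−(-10))) = ½·(476 − 285 + 36) = 227/2.
[PBC] = ½·((-239/8)·(-10−18) + (-15)·(18−(-14)) + 4·(-14−(-10))) = ½·(1673/2 − 480 − 16) = 681/4, so the A-coordinate is (681/4)/(227/2) = 3/2.
[APC] = ½·((-17)·(-14−18) + (-239/8)·(18−(-1)) + 4·(-1−(-14))) = ½·(544 − 4541/8 + 52) = 227/16, so the B-coordinate is 1/8.
[ABP] = ½·((-17)·(-10−(-14)) + (-15)·(-14−(-1)) + (-239/8)·(-1−(-10))) = ½·(-68 + 195 − 2151/8) = -1135/16, so the C-coordinate is -5/8.
Check: 3/2 + 1/8 − 5/8 = 1.

(3/2, 1/8, -5/8)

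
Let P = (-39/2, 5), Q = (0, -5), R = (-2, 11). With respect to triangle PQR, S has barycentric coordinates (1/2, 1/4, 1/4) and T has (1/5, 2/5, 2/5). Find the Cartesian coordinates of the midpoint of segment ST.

Barycentric coordinates of the midpoint are the average: (7/20, 13/40, 13/40).
Converting: (7/20)·P + (13/40)·Q + (13/40)·R = (-299/40, 37/10).

(-299/40, 37/10)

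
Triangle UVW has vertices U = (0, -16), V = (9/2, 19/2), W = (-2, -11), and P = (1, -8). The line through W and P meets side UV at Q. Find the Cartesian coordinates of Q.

(3/2, -15/2)

Barycentric coordinates of P with respect to UVW: (4/7, 2/7, 1/7).
On side UV the W-coordinate is zero; dropping P's W-weight 1/7 and renormalizing the remaining 4/7 : 2/7 gives weights 2/3, 1/3 on U, V.
Q = (2/3)·(0, -16) + (1/3)·(9/2, 19/2) = (3/2, -15/2).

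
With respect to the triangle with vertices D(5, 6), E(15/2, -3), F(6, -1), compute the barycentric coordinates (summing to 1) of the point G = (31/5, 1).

(2/5, 2/5, 1/5)

Signed area of the reference triangle: [DEF] = ½·(5·(-3−(-1)) + (15/2)·(-1−6) + 6·(6−(-3))) = ½·(-10 − 105/2 + 54) = -17/4.
[GEF] = ½·((31/5)·(-3−(-1)) + (15/2)·(-1−1) + 6·(1−(-3))) = ½·(-62/5 − 15 + 24) = -17/10, so the D-coordinate is (-17/10)/(-17/4) = 2/5.
[DGF] = ½·(5·(1−(-1)) + (31/5)·(-1−6) + 6·(6−1)) = ½·(10 − 217/5 + 30) = -17/10, so the E-coordinate is 2/5.
[DEG] = ½·(5·(-3−1) + (15/2)·(1−6) + (31/5)·(6−(-3))) = ½·(-20 − 75/2 + 279/5) = -17/20, so the F-coordinate is 1/5.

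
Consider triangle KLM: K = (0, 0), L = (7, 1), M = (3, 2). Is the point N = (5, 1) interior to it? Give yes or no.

yes

Barycentric coordinates of N: (2/11, 7/11, 2/11).
The three coordinates are positive, positive, positive; a point is interior exactly when all three are positive.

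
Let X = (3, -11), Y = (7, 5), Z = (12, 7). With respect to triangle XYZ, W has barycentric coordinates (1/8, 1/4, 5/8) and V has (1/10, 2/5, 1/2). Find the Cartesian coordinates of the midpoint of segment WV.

Barycentric coordinates of the midpoint are the average: (9/80, 13/40, 9/16).
Converting: (9/80)·X + (13/40)·Y + (9/16)·Z = (749/80, 173/40).

(749/80, 173/40)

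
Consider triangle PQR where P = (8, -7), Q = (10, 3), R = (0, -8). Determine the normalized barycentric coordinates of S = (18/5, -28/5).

Signed area of the reference triangle: [PQR] = ½·(8·(3−(-8)) + 10·(-8−(-7)) + 0·(-7−3)) = ½·(88 − 10 + 0) = 39.
[SQR] = ½·((18/5)·(3−(-8)) + 10·(-8−(-28/5)) + 0·(-28/5−3)) = ½·(198/5 − 24 + 0) = 39/5, so the P-coordinate is (39/5)/39 = 1/5.
[PSR] = ½·(8·(-28/5−(-8)) + (18/5)·(-8−(-7)) + 0·(-7−(-28/5))) = ½·(96/5 − 18/5 + 0) = 39/5, so the Q-coordinate is 1/5.
[PQS] = ½·(8·(3−(-28/5)) + 10·(-28/5−(-7)) + (18/5)·(-7−3)) = ½·(344/5 + 14 − 36) = 117/5, so the R-coordinate is 3/5.

(1/5, 1/5, 3/5)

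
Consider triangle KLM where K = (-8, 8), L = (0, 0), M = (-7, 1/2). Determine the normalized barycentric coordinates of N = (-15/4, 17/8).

Signed area of the reference triangle: [KLM] = ½·((-8)·(0−(1/2)) + 0·(1/2−8) + (-7)·(8−0)) = ½·(4 + 0 − 56) = -26.
[NLM] = ½·((-15/4)·(0−(1/2)) + 0·(1/2−(17/8)) + (-7)·(17/8−0)) = ½·(15/8 + 0 − 119/8) = -13/2, so the K-coordinate is (-13/2)/(-26) = 1/4.
[KNM] = ½·((-8)·(17/8−(1/2)) + (-15/4)·(1/2−8) + (-7)·(8−(17/8))) = ½·(-13 + 225/8 − 329/8) = -13, so the L-coordinate is 1/2.
[KLN] = ½·((-8)·(0−(17/8)) + 0·(17/8−8) + (-15/4)·(8−0)) = ½·(17 + 0 − 30) = -13/2, so the M-coordinate is 1/4.
Check: 1/4 + 1/2 + 1/4 = 1.

(1/4, 1/2, 1/4)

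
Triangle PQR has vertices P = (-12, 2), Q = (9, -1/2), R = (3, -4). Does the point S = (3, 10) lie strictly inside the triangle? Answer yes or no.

no

Barycentric coordinates of S: (56/59, 140/59, -137/59).
The three coordinates are positive, positive, negative; a point is interior exactly when all three are positive.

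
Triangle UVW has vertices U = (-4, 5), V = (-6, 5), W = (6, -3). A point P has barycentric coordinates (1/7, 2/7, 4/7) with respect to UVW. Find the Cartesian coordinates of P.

(8/7, 3/7)

P = (1/7)·U + (2/7)·V + (4/7)·W.
x-coordinate: (1/7)·(-4) + (2/7)·(-6) + (4/7)·6 = 8/7.
y-coordinate: (1/7)·5 + (2/7)·5 + (4/7)·(-3) = 3/7.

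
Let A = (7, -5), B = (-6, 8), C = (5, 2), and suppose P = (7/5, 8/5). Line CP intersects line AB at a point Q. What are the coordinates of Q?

(1/2, 3/2)

Barycentric coordinates of P with respect to ABC: (2/5, 2/5, 1/5).
On side AB the C-coordinate is zero; dropping P's C-weight 1/5 and renormalizing the remaining 2/5 : 2/5 gives weights 1/2, 1/2 on A, B.
Q = (1/2)·(7, -5) + (1/2)·(-6, 8) = (1/2, 3/2).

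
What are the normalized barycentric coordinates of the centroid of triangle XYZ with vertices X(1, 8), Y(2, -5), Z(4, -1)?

(1/3, 1/3, 1/3)

The centroid is the average of the vertices, so each weight is 1/3.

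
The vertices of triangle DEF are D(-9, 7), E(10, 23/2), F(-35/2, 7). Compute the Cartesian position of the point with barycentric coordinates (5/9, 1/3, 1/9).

(-65/18, 17/2)

G = (5/9)·D + (1/3)·E + (1/9)·F.
x-coordinate: (5/9)·(-9) + (1/3)·10 + (1/9)·(-35/2) = -65/18.
y-coordinate: (5/9)·7 + (1/3)·(23/2) + (1/9)·7 = 17/2.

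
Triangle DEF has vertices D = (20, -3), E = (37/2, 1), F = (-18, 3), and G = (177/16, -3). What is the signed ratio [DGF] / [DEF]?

[DEF] = ½·(20·(1−3) + (37/2)·(3−(-3)) + (-18)·(-3−1)) = ½·(-40 + 111 + 72) = 143/2.
[DGF] = ½·(20·(-3−3) + (177/16)·(3−(-3)) + (-18)·(-3−(-3))) = ½·(-120 + 531/8 + 0) = -429/16, so the ratio is (-429/16)/(143/2) = -3/8.

-3/8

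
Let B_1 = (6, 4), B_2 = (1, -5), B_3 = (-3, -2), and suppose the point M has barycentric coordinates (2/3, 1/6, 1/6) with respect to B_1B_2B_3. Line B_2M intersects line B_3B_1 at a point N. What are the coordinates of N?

Line B_2M meets B_3B_1 where the B_2-coordinate vanishes; zeroing M's B_2-weight and renormalizing leaves B_3, B_1-weights 1/6 : 2/3 → (1/5, 4/5).
So N = (1/5)·B_3 + (4/5)·B_1 = (21/5, 14/5).

(21/5, 14/5)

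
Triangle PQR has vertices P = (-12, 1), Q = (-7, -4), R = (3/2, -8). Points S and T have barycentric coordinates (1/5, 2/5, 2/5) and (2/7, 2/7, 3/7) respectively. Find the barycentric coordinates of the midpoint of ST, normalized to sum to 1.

(17/70, 12/35, 29/70)

Since both coordinate triples sum to 1, the midpoint's barycentrics are the componentwise average.
(1/5+2/7)/2 = 17/70; similarly 12/35 and 29/70.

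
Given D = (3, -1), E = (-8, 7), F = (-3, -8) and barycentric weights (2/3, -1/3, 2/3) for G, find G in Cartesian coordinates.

(8/3, -25/3)

G = (2/3)·D + (-1/3)·E + (2/3)·F.
x-coordinate: (2/3)·3 + (-1/3)·(-8) + (2/3)·(-3) = 8/3.
y-coordinate: (2/3)·(-1) + (-1/3)·7 + (2/3)·(-8) = -25/3.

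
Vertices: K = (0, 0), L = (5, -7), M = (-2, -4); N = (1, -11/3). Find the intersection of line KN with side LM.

(3/2, -11/2)

Barycentric coordinates of N with respect to KLM: (1/3, 1/3, 1/3).
On side LM the K-coordinate is zero; dropping N's K-weight 1/3 and renormalizing the remaining 1/3 : 1/3 gives weights 1/2, 1/2 on L, M.
J = (1/2)·(5, -7) + (1/2)·(-2, -4) = (3/2, -11/2).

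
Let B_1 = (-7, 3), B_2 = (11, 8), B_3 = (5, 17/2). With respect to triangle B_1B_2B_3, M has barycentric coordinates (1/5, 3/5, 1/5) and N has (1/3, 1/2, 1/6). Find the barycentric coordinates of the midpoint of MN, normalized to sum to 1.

(4/15, 11/20, 11/60)

Since both coordinate triples sum to 1, the midpoint's barycentrics are the componentwise average.
(1/5+1/3)/2 = 4/15; similarly 11/20 and 11/60.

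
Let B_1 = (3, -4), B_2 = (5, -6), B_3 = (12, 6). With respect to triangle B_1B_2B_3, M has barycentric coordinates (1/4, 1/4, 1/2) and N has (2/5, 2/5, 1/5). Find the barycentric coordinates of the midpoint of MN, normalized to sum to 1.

Since both coordinate triples sum to 1, the midpoint's barycentrics are the componentwise average.
(1/4+2/5)/2 = 13/40; similarly 13/40 and 7/20.

(13/40, 13/40, 7/20)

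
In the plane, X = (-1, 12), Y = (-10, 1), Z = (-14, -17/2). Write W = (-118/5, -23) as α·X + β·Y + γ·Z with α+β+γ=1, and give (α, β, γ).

(-4/5, 1/5, 8/5)

Signed area of the reference triangle: [XYZ] = ½·((-1)·(1−(-17/2)) + (-10)·(-17/2−12) + (-14)·(12−1)) = ½·(-19/2 + 205 − 154) = 83/4.
[WYZ] = ½·((-118/5)·(1−(-17/2)) + (-10)·(-17/2−(-23)) + (-14)·(-23−1)) = ½·(-1121/5 − 145 + 336) = -83/5, so the X-coordinate is (-83/5)/(83/4) = -4/5.
[XWZ] = ½·((-1)·(-23−(-17/2)) + (-118/5)·(-17/2−12) + (-14)·(12−(-23))) = ½·(29/2 + 2419/5 − 490) = 83/20, so the Y-coordinate is 1/5.
[XYW] = ½·((-1)·(1−(-23)) + (-10)·(-23−12) + (-118/5)·(12−1)) = ½·(-24 + 350 − 1298/5) = 166/5, so the Z-coordinate is 8/5.
Check: -4/5 + 1/5 + 8/5 = 1.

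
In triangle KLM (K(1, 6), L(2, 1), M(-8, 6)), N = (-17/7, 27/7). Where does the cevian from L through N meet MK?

Barycentric coordinates of N with respect to KLM: (1/7, 3/7, 3/7).
On side MK the L-coordinate is zero; dropping N's L-weight 3/7 and renormalizing the remaining 3/7 : 1/7 gives weights 3/4, 1/4 on M, K.
J = (3/4)·(-8, 6) + (1/4)·(1, 6) = (-23/4, 6).

(-23/4, 6)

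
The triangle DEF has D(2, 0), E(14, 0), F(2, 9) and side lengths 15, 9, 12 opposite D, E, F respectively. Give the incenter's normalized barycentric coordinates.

The incenter has barycentric coordinates proportional to the opposite side lengths: (15 : 9 : 12).
Normalizing by 15+9+12 = 36 gives (5/12, 1/4, 1/3).

(5/12, 1/4, 1/3)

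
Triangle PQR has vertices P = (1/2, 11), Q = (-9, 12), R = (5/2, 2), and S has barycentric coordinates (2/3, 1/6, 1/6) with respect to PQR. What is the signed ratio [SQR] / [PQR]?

2/3

The signed ratio [SQR]/[PQR] equals the barycentric coordinate of S at vertex P, which is 2/3.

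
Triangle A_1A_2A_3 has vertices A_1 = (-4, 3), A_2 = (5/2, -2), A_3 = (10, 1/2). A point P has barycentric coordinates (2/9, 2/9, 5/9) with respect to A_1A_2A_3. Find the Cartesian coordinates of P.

P = (2/9)·A_1 + (2/9)·A_2 + (5/9)·A_3.
x-coordinate: (2/9)·(-4) + (2/9)·(5/2) + (5/9)·10 = 47/9.
y-coordinate: (2/9)·3 + (2/9)·(-2) + (5/9)·(1/2) = 1/2.

(47/9, 1/2)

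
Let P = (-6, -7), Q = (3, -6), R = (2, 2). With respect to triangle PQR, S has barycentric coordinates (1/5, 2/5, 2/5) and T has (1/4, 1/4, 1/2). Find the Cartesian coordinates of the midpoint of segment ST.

Barycentric coordinates of the midpoint are the average: (9/40, 13/40, 9/20).
Converting: (9/40)·P + (13/40)·Q + (9/20)·R = (21/40, -21/8).

(21/40, -21/8)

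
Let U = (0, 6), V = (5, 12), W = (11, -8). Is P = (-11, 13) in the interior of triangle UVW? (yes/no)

no

Barycentric coordinates of P: (157/68, -77/136, -101/136).
The three coordinates are positive, negative, negative; a point is interior exactly when all three are positive.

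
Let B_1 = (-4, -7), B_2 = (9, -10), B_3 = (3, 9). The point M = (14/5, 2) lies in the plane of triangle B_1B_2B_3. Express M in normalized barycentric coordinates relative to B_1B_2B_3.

(1/5, 1/5, 3/5)

Signed area of the reference triangle: [B_1B_2B_3] = ½·((-4)·(-10−9) + 9·(9−(-7)) + 3·(-7−(-10))) = ½·(76 + 144 + 9) = 229/2.
[MB_2B_3] = ½·((14/5)·(-10−9) + 9·(9−2) + 3·(2−(-10))) = ½·(-266/5 + 63 + 36) = 229/10, so the B_1-coordinate is (229/10)/(229/2) = 1/5.
[B_1MB_3] = ½·((-4)·(2−9) + (14/5)·(9−(-7)) + 3·(-7−2)) = ½·(28 + 224/5 − 27) = 229/10, so the B_2-coordinate is 1/5.
[B_1B_2M] = ½·((-4)·(-10−2) + 9·(2−(-7)) + (14/5)·(-7−(-10))) = ½·(48 + 81 + 42/5) = 687/10, so the B_3-coordinate is 3/5.
Check: 1/5 + 1/5 + 3/5 = 1.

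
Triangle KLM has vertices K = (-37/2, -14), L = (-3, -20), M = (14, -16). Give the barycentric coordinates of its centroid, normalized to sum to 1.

The centroid is the average of the vertices, so each weight is 1/3.

(1/3, 1/3, 1/3)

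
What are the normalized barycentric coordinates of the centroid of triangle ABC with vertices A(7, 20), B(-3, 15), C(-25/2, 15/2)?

(1/3, 1/3, 1/3)

The centroid is the average of the vertices, so each weight is 1/3.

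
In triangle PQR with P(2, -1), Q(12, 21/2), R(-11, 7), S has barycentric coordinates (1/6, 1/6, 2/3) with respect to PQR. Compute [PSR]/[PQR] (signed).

1/6

The signed ratio [PSR]/[PQR] equals the barycentric coordinate of S at vertex Q, which is 1/6.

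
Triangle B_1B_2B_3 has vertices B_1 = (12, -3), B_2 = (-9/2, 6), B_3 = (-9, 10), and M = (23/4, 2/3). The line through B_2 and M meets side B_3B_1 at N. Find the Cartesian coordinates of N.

Barycentric coordinates of M with respect to B_1B_2B_3: (2/3, 1/6, 1/6).
On side B_3B_1 the B_2-coordinate is zero; dropping M's B_2-weight 1/6 and renormalizing the remaining 1/6 : 2/3 gives weights 1/5, 4/5 on B_3, B_1.
N = (1/5)·(-9, 10) + (4/5)·(12, -3) = (39/5, -2/5).

(39/5, -2/5)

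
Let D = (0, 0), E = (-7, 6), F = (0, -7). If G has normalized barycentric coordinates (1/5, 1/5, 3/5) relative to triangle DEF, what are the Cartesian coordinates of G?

(-7/5, -3)

G = (1/5)·D + (1/5)·E + (3/5)·F.
x-coordinate: (1/5)·0 + (1/5)·(-7) + (3/5)·0 = -7/5.
y-coordinate: (1/5)·0 + (1/5)·6 + (3/5)·(-7) = -3.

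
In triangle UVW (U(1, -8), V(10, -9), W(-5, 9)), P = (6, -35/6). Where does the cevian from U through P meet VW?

(7, -27/5)

Barycentric coordinates of P with respect to UVW: (1/6, 2/3, 1/6).
On side VW the U-coordinate is zero; dropping P's U-weight 1/6 and renormalizing the remaining 2/3 : 1/6 gives weights 4/5, 1/5 on V, W.
Q = (4/5)·(10, -9) + (1/5)·(-5, 9) = (7, -27/5).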